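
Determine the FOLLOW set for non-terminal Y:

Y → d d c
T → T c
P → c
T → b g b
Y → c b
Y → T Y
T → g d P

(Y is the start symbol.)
{ $ }

To compute FOLLOW(Y), find every occurrence of Y on a right-hand side N → α Y β: add FIRST(β) \ {ε}, and if β is empty or nullable also add FOLLOW(N). Iterate to a fixed point.

Y is the start symbol, so $ ∈ FOLLOW(Y).
In Y → T Y: Y is at the end; this adds FOLLOW(Y) to itself — nothing new

Taking the union: FOLLOW(Y) = { $ }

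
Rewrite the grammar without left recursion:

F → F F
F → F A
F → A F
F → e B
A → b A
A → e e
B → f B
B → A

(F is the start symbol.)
F is directly left-recursive. The standard transformation for
  A → A α₁ | ... | A α_m | β₁ | ... | β_n
is
  A  → β₁ A' | ... | β_n A'
  A' → α₁ A' | ... | α_m A' | ε

F → A F becomes F → A F F'
F → e B becomes F → e B F'
F → F F becomes F' → F F'
F → F A becomes F' → A F'
Add F' → ε

Productions for other non-terminals are unchanged:
  A → b A
  A → e e
  B → f B
  B → A

Resulting grammar:
F → A F F'
F → e B F'
F' → F F'
F' → A F'
F' → ε
A → b A
A → e e
B → f B
B → A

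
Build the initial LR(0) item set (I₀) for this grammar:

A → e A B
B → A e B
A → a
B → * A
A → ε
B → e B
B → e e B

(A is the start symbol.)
First, augment the grammar with A' → A
I₀ = CLOSURE({ [A' → . A] }):
  [A' → . A] has the dot before A: add [A → . e A B], [A → . a], [A → .]
No further items can be added.

I₀ = { [A → . a], [A → . e A B], [A → .], [A' → . A] }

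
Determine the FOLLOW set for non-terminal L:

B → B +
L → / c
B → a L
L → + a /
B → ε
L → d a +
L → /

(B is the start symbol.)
{ $, '+' }

In B → a L: L is at the end, add FOLLOW(B)

The FOLLOW sets referred to above (computed the same way, to a fixed point):
  FOLLOW(B) = { $, '+' }

Taking the union: FOLLOW(L) = { $, '+' }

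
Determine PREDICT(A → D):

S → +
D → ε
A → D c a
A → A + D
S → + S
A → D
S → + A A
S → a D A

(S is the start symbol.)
{ $, '+', 'c' }

PREDICT(A → D) = (FIRST(RHS) \ {ε}) ∪ (FOLLOW(A) if ε ∈ FIRST(RHS), i.e. RHS ⇒* ε)
FIRST(D) = { ε }
FIRST(D) = { ε }
ε ∈ FIRST(D) (the right-hand side is nullable), so add FOLLOW(A) = { $, '+', 'c' }
PREDICT(A → D) = { $, '+', 'c' }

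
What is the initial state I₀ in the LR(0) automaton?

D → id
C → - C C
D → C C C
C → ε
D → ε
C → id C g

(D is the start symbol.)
{ [C → . - C C], [C → . id C g], [C → .], [D → . C C C], [D → . id], [D → .], [D' → . D] }

First, augment the grammar with D' → D
I₀ = CLOSURE({ [D' → . D] }):
  [D' → . D] has the dot before D: add [D → . id], [D → . C C C], [D → .]
  [D → . C C C] has the dot before C: add [C → . - C C], [C → .], [C → . id C g]
No further items can be added.

I₀ = { [C → . - C C], [C → . id C g], [C → .], [D → . C C C], [D → . id], [D → .], [D' → . D] }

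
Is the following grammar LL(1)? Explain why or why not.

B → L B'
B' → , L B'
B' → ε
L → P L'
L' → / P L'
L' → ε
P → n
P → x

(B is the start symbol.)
A grammar is LL(1) if for each non-terminal N with multiple productions, the predict sets of those productions are pairwise disjoint, where PREDICT(N → α) = (FIRST(α) \ {ε}) ∪ (FOLLOW(N) if α ⇒* ε).

Relevant sets:
  FOLLOW(B') = { $ }
  FOLLOW(L') = { $, ',' }

For B':
  PREDICT(B' → ',' L B') = { ',' }
  PREDICT(B' → ε) = { $ }
For L':
  PREDICT(L' → '/' P L') = { '/' }
  PREDICT(L' → ε) = { $, ',' }
For P:
  PREDICT(P → n) = { 'n' }
  PREDICT(P → x) = { 'x' }
B, L have a single production, so nothing to check there.

All predict sets are disjoint. The grammar IS LL(1).

Answer: Yes, the grammar is LL(1).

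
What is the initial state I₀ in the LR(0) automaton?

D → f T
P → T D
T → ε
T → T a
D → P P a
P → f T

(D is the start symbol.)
{ [D → . P P a], [D → . f T], [D' → . D], [P → . T D], [P → . f T], [T → . T a], [T → .] }

First, augment the grammar with D' → D
I₀ = CLOSURE({ [D' → . D] }):
  [D' → . D] has the dot before D: add [D → . f T], [D → . P P a]
  [D → . P P a] has the dot before P: add [P → . T D], [P → . f T]
  [P → . T D] has the dot before T: add [T → .], [T → . T a]
No further items can be added.

I₀ = { [D → . P P a], [D → . f T], [D' → . D], [P → . T D], [P → . f T], [T → . T a], [T → .] }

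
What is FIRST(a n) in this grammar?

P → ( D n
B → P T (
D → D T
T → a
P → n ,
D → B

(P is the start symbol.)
{ 'a' }

To compute FIRST(a n), process the symbols left to right:
Symbol a is a terminal. Add 'a' and stop.
FIRST(a n) = { 'a' }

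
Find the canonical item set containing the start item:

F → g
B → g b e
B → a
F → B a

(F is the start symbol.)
{ [B → . a], [B → . g b e], [F → . B a], [F → . g], [F' → . F] }

First, augment the grammar with F' → F
I₀ = CLOSURE({ [F' → . F] }):
  [F' → . F] has the dot before F: add [F → . g], [F → . B a]
  [F → . B a] has the dot before B: add [B → . g b e], [B → . a]
No further items can be added.

I₀ = { [B → . a], [B → . g b e], [F → . B a], [F → . g], [F' → . F] }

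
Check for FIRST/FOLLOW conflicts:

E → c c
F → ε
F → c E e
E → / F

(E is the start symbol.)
No FIRST/FOLLOW conflicts.

Nullable non-terminals: F.

F: nullable alternative(s) F → ε; FOLLOW(F) = { $, 'e' }
  F → ε: FIRST \ {ε} = { } — this is the only nullable alternative, skip
  F → c E e: FIRST \ {ε} = { 'c' } — disjoint from FOLLOW(F)

E has no nullable alternative, so no FIRST/FOLLOW check is needed there.

No FIRST/FOLLOW conflicts found.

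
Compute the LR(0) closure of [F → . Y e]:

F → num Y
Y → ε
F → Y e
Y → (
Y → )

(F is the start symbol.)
{ [F → . Y e], [Y → . (], [Y → . )], [Y → .] }

To compute CLOSURE, for each item [A → α.Bβ] where B is a non-terminal, add [B → .γ] for all productions B → γ; repeat for the newly added items until nothing changes.

Start with: [F → . Y e]
  [F → . Y e] has the dot before Y: add [Y → .], [Y → . (], [Y → . )]
No further items can be added.

CLOSURE = { [F → . Y e], [Y → . (], [Y → . )], [Y → .] }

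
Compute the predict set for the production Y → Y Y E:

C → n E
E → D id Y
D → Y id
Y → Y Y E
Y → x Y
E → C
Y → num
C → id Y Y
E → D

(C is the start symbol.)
{ 'num', 'x' }

PREDICT(Y → Y Y E) = (FIRST(RHS) \ {ε}) ∪ (FOLLOW(Y) if ε ∈ FIRST(RHS), i.e. RHS ⇒* ε)
FIRST(Y) = { 'num', 'x' }
FIRST(Y Y E) = { 'num', 'x' }
ε ∉ FIRST(Y Y E), so FOLLOW(Y) is not added.
PREDICT(Y → Y Y E) = { 'num', 'x' }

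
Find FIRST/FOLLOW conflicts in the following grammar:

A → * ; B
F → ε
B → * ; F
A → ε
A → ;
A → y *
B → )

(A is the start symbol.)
No FIRST/FOLLOW conflicts.

Nullable non-terminals: A, F.

A: nullable alternative(s) A → ε; FOLLOW(A) = { $ }
  A → * ; B: FIRST \ {ε} = { '*' } — disjoint from FOLLOW(A)
  A → ε: FIRST \ {ε} = { } — this is the only nullable alternative, skip
  A → ;: FIRST \ {ε} = { ';' } — disjoint from FOLLOW(A)
  A → y *: FIRST \ {ε} = { 'y' } — disjoint from FOLLOW(A)
F has a nullable alternative but only one production, so nothing to check.

B has no nullable alternative, so no FIRST/FOLLOW check is needed there.

No FIRST/FOLLOW conflicts found.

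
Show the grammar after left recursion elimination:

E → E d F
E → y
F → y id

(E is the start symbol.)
E → y E'
E' → d F E'
E' → ε
F → y id

E is directly left-recursive. The standard transformation for
  A → A α₁ | ... | A α_m | β₁ | ... | β_n
is
  A  → β₁ A' | ... | β_n A'
  A' → α₁ A' | ... | α_m A' | ε

E → y becomes E → y E'
E → E d F becomes E' → d F E'
Add E' → ε

Productions for other non-terminals are unchanged:
  F → y id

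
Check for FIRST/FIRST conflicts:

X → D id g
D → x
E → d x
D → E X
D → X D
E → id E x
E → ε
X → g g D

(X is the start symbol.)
Yes. X → D id g / X → g g D on { 'g' }; D → x / D → E X on { 'x' }; D → x / D → X D on { 'x' }; D → E X / D → X D on { 'd', 'g', 'id', 'x' }

A FIRST/FIRST conflict occurs when two productions N → α and N → β for the same non-terminal have FIRST(α) ∩ FIRST(β) ≠ ∅ (with ε ∈ FIRST of a nullable right-hand side, so two nullable alternatives also conflict).

FIRST sets of the non-terminals at (or reachable through a nullable prefix from) the front of some alternative:
  FIRST(D) = { 'd', 'g', 'id', 'x' }
  FIRST(E) = { 'd', 'id', ε }
  FIRST(X) = { 'd', 'g', 'id', 'x' }

Productions for X:
  X → D id g: FIRST = { 'd', 'g', 'id', 'x' }
  X → g g D: FIRST = { 'g' }
Productions for D:
  D → x: FIRST = { 'x' }
  D → E X: FIRST = { 'd', 'g', 'id', 'x' }
  D → X D: FIRST = { 'd', 'g', 'id', 'x' }
Productions for E:
  E → d x: FIRST = { 'd' }
  E → id E x: FIRST = { 'id' }
  E → ε: FIRST = { ε }

Conflict for X: X → D id g and X → g g D
  Overlap: { 'g' }
Conflict for D: D → x and D → E X
  Overlap: { 'x' }
Conflict for D: D → x and D → X D
  Overlap: { 'x' }
Conflict for D: D → E X and D → X D
  Overlap: { 'd', 'g', 'id', 'x' }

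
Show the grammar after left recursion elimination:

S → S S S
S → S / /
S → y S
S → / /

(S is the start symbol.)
S → y S S'
S → / / S'
S' → S S S'
S' → / / S'
S' → ε

S is directly left-recursive. The standard transformation for
  A → A α₁ | ... | A α_m | β₁ | ... | β_n
is
  A  → β₁ A' | ... | β_n A'
  A' → α₁ A' | ... | α_m A' | ε

S → y S becomes S → y S S'
S → / / becomes S → / / S'
S → S S S becomes S' → S S S'
S → S / / becomes S' → / / S'
Add S' → ε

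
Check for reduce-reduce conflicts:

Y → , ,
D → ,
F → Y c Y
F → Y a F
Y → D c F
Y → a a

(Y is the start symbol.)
A reduce-reduce conflict occurs when an LR(0) state has two complete items [A → α .] and [B → β .] — both call for a reduction, and with no lookahead the parser cannot choose between them.

Augment with Y' → Y and build the canonical LR(0) collection (I0 = CLOSURE({[Y' → . Y]}), then GOTO on every symbol after a dot until no new states appear). It has 14 states:
  I0: { [D → . ,], [Y → . , ,], [Y → . D c F], [Y → . a a], [Y' → . Y] }  — shift
  I1: { [D → , .], [Y → , . ,] }  — shift, reduce
  I2: { [Y → D . c F] }  — shift
  I3: { [Y' → Y .] }  — accept
  I4: { [Y → a . a] }  — shift
  I5: { [Y → a a .] }  — reduce
  I6: { [D → . ,], [F → . Y a F], [F → . Y c Y], [Y → . , ,], [Y → . D c F], [Y → . a a], [Y → D c . F] }  — shift
  I7: { [Y → D c F .] }  — reduce
  I8: { [F → Y . a F], [F → Y . c Y] }  — shift
  I9: { [D → . ,], [F → . Y a F], [F → . Y c Y], [F → Y a . F], [Y → . , ,], [Y → . D c F], [Y → . a a] }  — shift
  I10: { [D → . ,], [F → Y c . Y], [Y → . , ,], [Y → . D c F], [Y → . a a] }  — shift
  I11: { [F → Y c Y .] }  — reduce
  I12: { [F → Y a F .] }  — reduce
  I13: { [Y → , , .] }  — reduce

No state contains more than one complete item.

Answer: No reduce-reduce conflicts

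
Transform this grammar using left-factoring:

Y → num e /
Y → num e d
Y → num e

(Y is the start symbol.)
Y → num e Y'
Y' → /
Y' → d
Y' → ε

Left-factoring transforms A → αβ₁ | αβ₂ into A → αA' and A' → β₁ | β₂
(α is the longest common prefix among the alternatives). Repeat until
no nonterminal has two alternatives with a common prefix.

Round 1: Y has alternatives sharing prefix 'num e'. Introduce Y': Y → num e Y'
  Add: Y' → /
  Add: Y' → d
  Add: Y' → ε

No remaining common prefixes — done.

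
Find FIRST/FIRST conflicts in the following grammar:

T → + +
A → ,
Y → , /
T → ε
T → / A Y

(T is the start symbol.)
A FIRST/FIRST conflict occurs when two productions N → α and N → β for the same non-terminal have FIRST(α) ∩ FIRST(β) ≠ ∅ (with ε ∈ FIRST of a nullable right-hand side, so two nullable alternatives also conflict).

Productions for T:
  T → + +: FIRST = { '+' }
  T → ε: FIRST = { ε }
  T → / A Y: FIRST = { '/' }
A, Y have only one production, so no FIRST/FIRST conflict is possible there.

All alternatives of each non-terminal have pairwise disjoint FIRST sets.

Answer: No FIRST/FIRST conflicts.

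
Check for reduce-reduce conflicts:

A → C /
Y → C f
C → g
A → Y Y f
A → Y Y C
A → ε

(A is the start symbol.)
No reduce-reduce conflicts

Augment with A' → A and build the canonical LR(0) collection (I0 = CLOSURE({[A' → . A]}), then GOTO on every symbol after a dot until no new states appear). It has 11 states:
  I0: { [A → . C /], [A → . Y Y C], [A → . Y Y f], [A → .], [A' → . A], [C → . g], [Y → . C f] }  — shift, reduce
  I1: { [A' → A .] }  — accept
  I2: { [A → C . /], [Y → C . f] }  — shift
  I3: { [A → Y . Y C], [A → Y . Y f], [C → . g], [Y → . C f] }  — shift
  I4: { [C → g .] }  — reduce
  I5: { [Y → C . f] }  — shift
  I6: { [A → Y Y . C], [A → Y Y . f], [C → . g] }  — shift
  I7: { [A → Y Y C .] }  — reduce
  I8: { [A → Y Y f .] }  — reduce
  I9: { [Y → C f .] }  — reduce
  I10: { [A → C / .] }  — reduce

No state contains more than one complete item.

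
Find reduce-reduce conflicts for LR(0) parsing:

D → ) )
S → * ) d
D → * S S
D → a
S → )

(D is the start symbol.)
Augment with D' → D and build the canonical LR(0) collection (I0 = CLOSURE({[D' → . D]}), then GOTO on every symbol after a dot until no new states appear). It has 12 states:
  I0: { [D → . ) )], [D → . * S S], [D → . a], [D' → . D] }  — shift
  I1: { [D → ) . )] }  — shift
  I2: { [D → * . S S], [S → . )], [S → . * ) d] }  — shift
  I3: { [D' → D .] }  — accept
  I4: { [D → a .] }  — reduce
  I5: { [S → ) .] }  — reduce
  I6: { [S → * . ) d] }  — shift
  I7: { [D → * S . S], [S → . )], [S → . * ) d] }  — shift
  I8: { [D → * S S .] }  — reduce
  I9: { [S → * ) . d] }  — shift
  I10: { [S → * ) d .] }  — reduce
  I11: { [D → ) ) .] }  — reduce

No state contains more than one complete item.

Answer: No reduce-reduce conflicts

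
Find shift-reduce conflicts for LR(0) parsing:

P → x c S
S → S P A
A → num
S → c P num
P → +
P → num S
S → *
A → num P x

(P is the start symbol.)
Augment with P' → P and build the canonical LR(0) collection (I0 = CLOSURE({[P' → . P]}), then GOTO on every symbol after a dot until no new states appear). It has 17 states:
  I0: { [P → . +], [P → . num S], [P → . x c S], [P' → . P] }  — shift
  I1: { [P → + .] }  — reduce
  I2: { [P' → P .] }  — accept
  I3: { [P → num . S], [S → . *], [S → . S P A], [S → . c P num] }  — shift
  I4: { [P → x . c S] }  — shift
  I5: { [P → x c . S], [S → . *], [S → . S P A], [S → . c P num] }  — shift
  I6: { [S → * .] }  — reduce
  I7: { [P → . +], [P → . num S], [P → . x c S], [P → x c S .], [S → S . P A] }  — shift, reduce
  I8: { [P → . +], [P → . num S], [P → . x c S], [S → c . P num] }  — shift
  I9: { [S → c P . num] }  — shift
  I10: { [S → c P num .] }  — reduce
  I11: { [A → . num P x], [A → . num], [S → S P . A] }  — shift
  I12: { [S → S P A .] }  — reduce
  I13: { [A → num . P x], [A → num .], [P → . +], [P → . num S], [P → . x c S] }  — shift, reduce
  I14: { [A → num P . x] }  — shift
  I15: { [A → num P x .] }  — reduce
  I16: { [P → . +], [P → . num S], [P → . x c S], [P → num S .], [S → S . P A] }  — shift, reduce

I7 contains reduce item [P → x c S .] and shift items [P → . +], [P → . num S], [P → . x c S] — shift-reduce conflict.
I13 contains reduce item [A → num .] and shift items [P → . +], [P → . num S], [P → . x c S] — shift-reduce conflict.
I16 contains reduce item [P → num S .] and shift items [P → . +], [P → . num S], [P → . x c S] — shift-reduce conflict.

Answer: Yes — I7: [P → x c S .] vs [P → . +]; I13: [A → num .] vs [P → . +]; I16: [P → num S .] vs [P → . +]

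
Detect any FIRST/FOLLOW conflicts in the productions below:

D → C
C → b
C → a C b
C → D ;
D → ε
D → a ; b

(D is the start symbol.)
Yes. D → C with FOLLOW(D) on { ';' }

A FIRST/FOLLOW conflict occurs when a non-terminal N has a nullable alternative N → β (β ⇒* ε) and another alternative N → α with FIRST(α) ∩ FOLLOW(N) ≠ ∅: on such a lookahead the parser cannot decide between expanding α and letting N vanish via β.

Nullable non-terminals: D.
FIRST sets used below: FIRST(C) = { ';', 'a', 'b' }

D: nullable alternative(s) D → ε; FOLLOW(D) = { $, ';' }
  D → C: FIRST \ {ε} = { ';', 'a', 'b' } — overlaps FOLLOW(D) on { ';' }: CONFLICT
  D → ε: FIRST \ {ε} = { } — this is the only nullable alternative, skip
  D → a ; b: FIRST \ {ε} = { 'a' } — disjoint from FOLLOW(D)

C has no nullable alternative, so no FIRST/FOLLOW check is needed there.

So the grammar has 1 FIRST/FOLLOW conflict (marked CONFLICT above).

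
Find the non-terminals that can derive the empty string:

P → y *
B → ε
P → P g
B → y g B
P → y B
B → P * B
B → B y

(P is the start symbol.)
{ 'B' }

A non-terminal is nullable if it can derive ε (the empty string): either it has an ε-production, or it has a production whose right-hand side consists entirely of nullable non-terminals.

ε-productions: B → ε
So B is immediately nullable.
No further non-terminal can be added: every production for the remaining non-terminals contains a terminal or a non-nullable non-terminal.
Nullable = { 'B' }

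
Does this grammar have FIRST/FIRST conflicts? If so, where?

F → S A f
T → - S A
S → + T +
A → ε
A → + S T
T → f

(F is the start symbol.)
Productions for T:
  T → - S A: FIRST = { '-' }
  T → f: FIRST = { 'f' }
Productions for A:
  A → ε: FIRST = { ε }
  A → + S T: FIRST = { '+' }
F, S have only one production, so no FIRST/FIRST conflict is possible there.

All alternatives of each non-terminal have pairwise disjoint FIRST sets.

Answer: No FIRST/FIRST conflicts.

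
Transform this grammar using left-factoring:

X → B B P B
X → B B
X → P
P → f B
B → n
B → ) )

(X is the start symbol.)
X → B B X'
X' → P B
X' → ε
X → P
P → f B
B → n
B → ) )

Left-factoring transforms A → αβ₁ | αβ₂ into A → αA' and A' → β₁ | β₂
(α is the longest common prefix among the alternatives). Repeat until
no nonterminal has two alternatives with a common prefix.

Round 1: X has alternatives sharing prefix 'B B'. Introduce X': X → B B X'
  Add: X' → P B
  Add: X' → ε

No remaining common prefixes — done.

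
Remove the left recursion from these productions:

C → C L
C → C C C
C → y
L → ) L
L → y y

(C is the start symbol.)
C is directly left-recursive. The standard transformation for
  A → A α₁ | ... | A α_m | β₁ | ... | β_n
is
  A  → β₁ A' | ... | β_n A'
  A' → α₁ A' | ... | α_m A' | ε

C → y becomes C → y C'
C → C L becomes C' → L C'
C → C C C becomes C' → C C C'
Add C' → ε

Productions for other non-terminals are unchanged:
  L → ) L
  L → y y

Resulting grammar:
C → y C'
C' → L C'
C' → C C C'
C' → ε
L → ) L
L → y y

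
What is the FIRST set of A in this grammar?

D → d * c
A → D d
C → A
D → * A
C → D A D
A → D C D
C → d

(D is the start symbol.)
{ '*', 'd' }

To compute FIRST(A), examine every production with A on the left-hand side, reading each right-hand side left to right until a non-nullable symbol is reached.

FIRST sets of the other non-terminals involved (by the same procedure, iterated to a fixed point):
  FIRST(D) = { '*', 'd' }

From A → D d:
  - D is a non-terminal: add FIRST(D) \ {ε} = { '*', 'd' }
    D is not nullable, so stop
From A → D C D:
  - D is a non-terminal: add FIRST(D) \ {ε} = { '*', 'd' }
    D is not nullable, so stop

Collecting: FIRST(A) = { '*', 'd' }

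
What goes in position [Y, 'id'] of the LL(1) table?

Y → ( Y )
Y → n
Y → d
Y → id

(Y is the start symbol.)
To find M[Y, 'id'], we find productions for Y where 'id' is in the predict set (PREDICT(N → α) = (FIRST(α) \ {ε}) ∪ (FOLLOW(N) if α ⇒* ε)).

Y → ( Y ): PREDICT = { '(' }
Y → n: PREDICT = { 'n' }
Y → d: PREDICT = { 'd' }
Y → id: PREDICT = { 'id' }
  'id' is in predict set, so this production goes in M[Y, 'id']

M[Y, 'id'] = Y → id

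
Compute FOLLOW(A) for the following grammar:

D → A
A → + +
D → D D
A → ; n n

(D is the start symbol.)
{ $, '+', ';' }

In D → A: A is at the end, add FOLLOW(D)

The FOLLOW sets referred to above (computed the same way, to a fixed point):
  FOLLOW(D) = { $, '+', ';' }

Taking the union: FOLLOW(A) = { $, '+', ';' }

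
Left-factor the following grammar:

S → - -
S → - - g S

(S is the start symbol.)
Left-factoring transforms A → αβ₁ | αβ₂ into A → αA' and A' → β₁ | β₂
(α is the longest common prefix among the alternatives). Repeat until
no nonterminal has two alternatives with a common prefix.

Round 1: S has alternatives sharing prefix '- -'. Introduce S': S → - - S'
  Add: S' → ε
  Add: S' → g S

No remaining common prefixes — done.

Resulting grammar:
S → - - S'
S' → ε
S' → g S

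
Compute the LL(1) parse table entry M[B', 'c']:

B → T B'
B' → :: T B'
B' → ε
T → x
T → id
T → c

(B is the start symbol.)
Empty (error entry)

To find M[B', 'c'], we find productions for B' where 'c' is in the predict set (PREDICT(N → α) = (FIRST(α) \ {ε}) ∪ (FOLLOW(N) if α ⇒* ε)).

Relevant sets:
  FOLLOW(B') = { $ }

B' → :: T B': PREDICT = { '::' }
B' → ε: PREDICT = { $ }

M[B', 'c'] is empty (no production applies)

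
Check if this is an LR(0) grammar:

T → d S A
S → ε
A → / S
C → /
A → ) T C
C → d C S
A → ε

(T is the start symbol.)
No. Shift-reduce conflict between [A → .] and [A → . ) T C]

Augment with T' → T and build the canonical LR(0) collection (I0 = CLOSURE({[T' → . T]}), then GOTO on every symbol after a dot until no new states appear). It has 14 states:
  I0: { [T → . d S A], [T' → . T] }  — shift
  I1: { [T' → T .] }  — accept
  I2: { [S → .], [T → d . S A] }  — reduce
  I3: { [A → . ) T C], [A → . / S], [A → .], [T → d S . A] }  — shift, reduce
  I4: { [A → ) . T C], [T → . d S A] }  — shift
  I5: { [A → / . S], [S → .] }  — reduce
  I6: { [T → d S A .] }  — reduce
  I7: { [A → / S .] }  — reduce
  I8: { [A → ) T . C], [C → . /], [C → . d C S] }  — shift
  I9: { [C → / .] }  — reduce
  I10: { [A → ) T C .] }  — reduce
  I11: { [C → . /], [C → . d C S], [C → d . C S] }  — shift
  I12: { [C → d C . S], [S → .] }  — reduce
  I13: { [C → d C S .] }  — reduce

Conflict in state I3:
  Shift-reduce conflict between [A → .] and [A → . ) T C]
So the grammar is NOT LR(0).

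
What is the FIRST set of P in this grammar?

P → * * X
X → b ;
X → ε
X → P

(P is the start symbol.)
From P → * * X:
  - '*' is a terminal: add '*' and stop

Collecting: FIRST(P) = { '*' }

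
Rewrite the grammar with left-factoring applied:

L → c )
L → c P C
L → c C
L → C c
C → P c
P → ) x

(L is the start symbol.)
L → c L'
L' → )
L' → P C
L' → C
L → C c
C → P c
P → ) x

Left-factoring transforms A → αβ₁ | αβ₂ into A → αA' and A' → β₁ | β₂
(α is the longest common prefix among the alternatives). Repeat until
no nonterminal has two alternatives with a common prefix.

Round 1: L has alternatives sharing prefix 'c'. Introduce L': L → c L'
  Add: L' → )
  Add: L' → P C
  Add: L' → C

No remaining common prefixes — done.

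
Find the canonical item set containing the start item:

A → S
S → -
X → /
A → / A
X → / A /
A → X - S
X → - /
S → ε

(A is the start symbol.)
First, augment the grammar with A' → A
I₀ = CLOSURE({ [A' → . A] }):
  [A' → . A] has the dot before A: add [A → . S], [A → . / A], [A → . X - S]
  [A → . S] has the dot before S: add [S → . -], [S → .]
  [A → . X - S] has the dot before X: add [X → . /], [X → . / A /], [X → . - /]
No further items can be added.

I₀ = { [A → . / A], [A → . S], [A → . X - S], [A' → . A], [S → . -], [S → .], [X → . - /], [X → . / A /], [X → . /] }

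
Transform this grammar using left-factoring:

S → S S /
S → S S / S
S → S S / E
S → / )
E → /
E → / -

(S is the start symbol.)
S → S S / S'
S' → ε
S' → S
S' → E
S → / )
E → / E'
E' → ε
E' → -

Left-factoring transforms A → αβ₁ | αβ₂ into A → αA' and A' → β₁ | β₂
(α is the longest common prefix among the alternatives). Repeat until
no nonterminal has two alternatives with a common prefix.

Round 1: S has alternatives sharing prefix 'S S /'. Introduce S': S → S S / S'
  Add: S' → ε
  Add: S' → S
  Add: S' → E

Round 2: E has alternatives sharing prefix '/'. Introduce E': E → / E'
  Add: E' → ε
  Add: E' → -

No remaining common prefixes — done.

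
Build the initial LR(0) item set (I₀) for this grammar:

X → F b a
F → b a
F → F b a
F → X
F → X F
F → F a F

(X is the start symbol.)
First, augment the grammar with X' → X
I₀ = CLOSURE({ [X' → . X] }):
  [X' → . X] has the dot before X: add [X → . F b a]
  [X → . F b a] has the dot before F: add [F → . b a], [F → . F b a], [F → . X], [F → . X F], [F → . F a F]
No further items can be added.

I₀ = { [F → . F a F], [F → . F b a], [F → . X F], [F → . X], [F → . b a], [X → . F b a], [X' → . X] }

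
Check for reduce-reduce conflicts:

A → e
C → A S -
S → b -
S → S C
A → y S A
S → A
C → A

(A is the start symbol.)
Augment with A' → A and build the canonical LR(0) collection (I0 = CLOSURE({[A' → . A]}), then GOTO on every symbol after a dot until no new states appear). It has 13 states:
  I0: { [A → . e], [A → . y S A], [A' → . A] }  — shift
  I1: { [A' → A .] }  — accept
  I2: { [A → e .] }  — reduce
  I3: { [A → . e], [A → . y S A], [A → y . S A], [S → . A], [S → . S C], [S → . b -] }  — shift
  I4: { [S → A .] }  — reduce
  I5: { [A → . e], [A → . y S A], [A → y S . A], [C → . A S -], [C → . A], [S → S . C] }  — shift
  I6: { [S → b . -] }  — shift
  I7: { [S → b - .] }  — reduce
  I8: { [A → . e], [A → . y S A], [A → y S A .], [C → A . S -], [C → A .], [S → . A], [S → . S C], [S → . b -] }  — shift, 2 reduces
  I9: { [S → S C .] }  — reduce
  I10: { [A → . e], [A → . y S A], [C → . A S -], [C → . A], [C → A S . -], [S → S . C] }  — shift
  I11: { [C → A S - .] }  — reduce
  I12: { [A → . e], [A → . y S A], [C → A . S -], [C → A .], [S → . A], [S → . S C], [S → . b -] }  — shift, reduce

I8 contains complete items [A → y S A .], [C → A .] — reduce-reduce conflict.

Answer: Yes — I8: [A → y S A .] vs [C → A .]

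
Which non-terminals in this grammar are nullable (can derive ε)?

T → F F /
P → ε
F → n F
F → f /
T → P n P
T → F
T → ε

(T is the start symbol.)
A non-terminal is nullable if it can derive ε (the empty string): either it has an ε-production, or it has a production whose right-hand side consists entirely of nullable non-terminals.

ε-productions: P → ε, T → ε
So P, T are immediately nullable.
No further non-terminal can be added: every production for the remaining non-terminals contains a terminal or a non-nullable non-terminal.
Nullable = { 'P', 'T' }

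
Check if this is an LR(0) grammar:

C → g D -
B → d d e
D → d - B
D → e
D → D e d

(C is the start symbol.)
A grammar is LR(0) if no state in the canonical LR(0) collection has:
  - both a shift item (dot before a terminal) and a complete item (shift-reduce conflict), or
  - two or more complete items (reduce-reduce conflict; the accept item [C' → C .] counts as a complete item here).

Augment with C' → C and build the canonical LR(0) collection (I0 = CLOSURE({[C' → . C]}), then GOTO on every symbol after a dot until no new states appear). It has 14 states:
  I0: { [C → . g D -], [C' → . C] }  — shift
  I1: { [C' → C .] }  — accept
  I2: { [C → g . D -], [D → . D e d], [D → . d - B], [D → . e] }  — shift
  I3: { [C → g D . -], [D → D . e d] }  — shift
  I4: { [D → d . - B] }  — shift
  I5: { [D → e .] }  — reduce
  I6: { [B → . d d e], [D → d - . B] }  — shift
  I7: { [D → d - B .] }  — reduce
  I8: { [B → d . d e] }  — shift
  I9: { [B → d d . e] }  — shift
  I10: { [B → d d e .] }  — reduce
  I11: { [C → g D - .] }  — reduce
  I12: { [D → D e . d] }  — shift
  I13: { [D → D e d .] }  — reduce

Every state is either a pure shift/goto state or contains exactly one complete item and nothing to shift — no conflicts. The grammar is LR(0).

Answer: Yes, the grammar is LR(0)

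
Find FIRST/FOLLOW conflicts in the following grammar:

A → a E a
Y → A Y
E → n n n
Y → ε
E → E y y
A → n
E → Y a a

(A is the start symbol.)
Nullable non-terminals: Y.
FIRST sets used below: FIRST(A) = { 'a', 'n' }

Y: nullable alternative(s) Y → ε; FOLLOW(Y) = { 'a' }
  Y → A Y: FIRST \ {ε} = { 'a', 'n' } — overlaps FOLLOW(Y) on { 'a' }: CONFLICT
  Y → ε: FIRST \ {ε} = { } — this is the only nullable alternative, skip

A, E have no nullable alternative, so no FIRST/FOLLOW check is needed there.

So the grammar has 1 FIRST/FOLLOW conflict (marked CONFLICT above).

Answer: Yes. Y → A Y with FOLLOW(Y) on { 'a' }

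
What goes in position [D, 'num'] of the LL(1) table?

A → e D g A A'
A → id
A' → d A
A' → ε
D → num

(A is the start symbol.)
To find M[D, 'num'], we find productions for D where 'num' is in the predict set (PREDICT(N → α) = (FIRST(α) \ {ε}) ∪ (FOLLOW(N) if α ⇒* ε)).

D → num: PREDICT = { 'num' }
  'num' is in predict set, so this production goes in M[D, 'num']

M[D, 'num'] = D → num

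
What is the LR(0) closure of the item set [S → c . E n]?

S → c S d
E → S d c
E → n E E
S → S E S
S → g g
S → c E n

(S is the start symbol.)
Start with: [S → c . E n]
  [S → c . E n] has the dot before E: add [E → . S d c], [E → . n E E]
  [E → . S d c] has the dot before S: add [S → . c S d], [S → . S E S], [S → . g g], [S → . c E n]
No further items can be added.

CLOSURE = { [E → . S d c], [E → . n E E], [S → . S E S], [S → . c E n], [S → . c S d], [S → . g g], [S → c . E n] }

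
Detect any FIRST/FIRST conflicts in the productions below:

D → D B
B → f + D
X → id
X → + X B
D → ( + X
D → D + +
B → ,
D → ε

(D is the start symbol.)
A FIRST/FIRST conflict occurs when two productions N → α and N → β for the same non-terminal have FIRST(α) ∩ FIRST(β) ≠ ∅ (with ε ∈ FIRST of a nullable right-hand side, so two nullable alternatives also conflict).

FIRST sets of the non-terminals at (or reachable through a nullable prefix from) the front of some alternative:
  FIRST(D) = { '(', '+', ',', 'f', ε }
  FIRST(B) = { ',', 'f' }

Productions for D:
  D → D B: FIRST = { '(', '+', ',', 'f' }
  D → ( + X: FIRST = { '(' }
  D → D + +: FIRST = { '(', '+', ',', 'f' }
  D → ε: FIRST = { ε }
Productions for B:
  B → f + D: FIRST = { 'f' }
  B → ,: FIRST = { ',' }
Productions for X:
  X → id: FIRST = { 'id' }
  X → + X B: FIRST = { '+' }

Conflict for D: D → D B and D → ( + X
  Overlap: { '(' }
Conflict for D: D → D B and D → D + +
  Overlap: { '(', '+', ',', 'f' }
Conflict for D: D → ( + X and D → D + +
  Overlap: { '(' }

Answer: Yes. D → D B / D → '(' '+' X on { '(' }; D → D B / D → D '+' '+' on { '(', '+', ',', 'f' }; D → '(' '+' X / D → D '+' '+' on { '(' }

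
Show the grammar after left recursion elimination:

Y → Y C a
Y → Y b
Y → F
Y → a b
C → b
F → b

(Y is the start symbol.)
Y → F Y'
Y → a b Y'
Y' → C a Y'
Y' → b Y'
Y' → ε
C → b
F → b

Y is directly left-recursive. The standard transformation for
  A → A α₁ | ... | A α_m | β₁ | ... | β_n
is
  A  → β₁ A' | ... | β_n A'
  A' → α₁ A' | ... | α_m A' | ε

Y → F becomes Y → F Y'
Y → a b becomes Y → a b Y'
Y → Y C a becomes Y' → C a Y'
Y → Y b becomes Y' → b Y'
Add Y' → ε

Productions for other non-terminals are unchanged:
  C → b
  F → b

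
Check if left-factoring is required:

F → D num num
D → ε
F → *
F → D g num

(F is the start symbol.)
Yes, F has productions with common prefix 'D'

Left-factoring is needed when two productions for the same non-terminal
share a common prefix on the right-hand side.

Productions for F:
  F → D num num
  F → *
  F → D g num

Found common prefix 'D' in productions for F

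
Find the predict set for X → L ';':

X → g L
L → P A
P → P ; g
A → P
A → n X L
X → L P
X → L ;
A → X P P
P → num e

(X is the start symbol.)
PREDICT(X → L ';') = (FIRST(RHS) \ {ε}) ∪ (FOLLOW(X) if ε ∈ FIRST(RHS), i.e. RHS ⇒* ε)
FIRST(L) = { 'num' }
FIRST(L ';') = { 'num' }
ε ∉ FIRST(L ';'), so FOLLOW(X) is not added.
PREDICT(X → L ';') = { 'num' }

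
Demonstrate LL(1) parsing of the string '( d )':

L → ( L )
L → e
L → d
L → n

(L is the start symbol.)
LL(1) parsing maintains a stack (initially the start symbol over $) and the input. At each step: if the stack top is a terminal, match it against the current input token; if it is a non-terminal N, replace it with the RHS of M[N, lookahead] (the unique production whose predict set contains the lookahead).

Stack is shown with the top on the left.

Stack    Input    Action
------------------------
L $      ( d ) $  output L → ( L )
( L ) $  ( d ) $  match '('
L ) $    d ) $    output L → d
d ) $    d ) $    match 'd'
) $      ) $      match ')'
$        $        accept

The string is accepted.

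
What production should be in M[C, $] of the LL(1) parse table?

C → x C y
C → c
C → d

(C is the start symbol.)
Empty (error entry)

To find M[C, $], we find productions for C where $ is in the predict set (PREDICT(N → α) = (FIRST(α) \ {ε}) ∪ (FOLLOW(N) if α ⇒* ε)).

C → x C y: PREDICT = { 'x' }
C → c: PREDICT = { 'c' }
C → d: PREDICT = { 'd' }

M[C, $] is empty (no production applies)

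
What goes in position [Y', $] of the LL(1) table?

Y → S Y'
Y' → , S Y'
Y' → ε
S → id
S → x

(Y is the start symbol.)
Y' → ε

To find M[Y', $], we find productions for Y' where $ is in the predict set (PREDICT(N → α) = (FIRST(α) \ {ε}) ∪ (FOLLOW(N) if α ⇒* ε)).

Relevant sets:
  FOLLOW(Y') = { $ }

Y' → , S Y': PREDICT = { ',' }
Y' → ε: PREDICT = { $ }
  $ is in predict set, so this production goes in M[Y', $]

M[Y', $] = Y' → ε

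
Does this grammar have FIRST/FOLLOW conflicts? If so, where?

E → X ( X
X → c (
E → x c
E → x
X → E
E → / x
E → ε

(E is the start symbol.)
A FIRST/FOLLOW conflict occurs when a non-terminal N has a nullable alternative N → β (β ⇒* ε) and another alternative N → α with FIRST(α) ∩ FOLLOW(N) ≠ ∅: on such a lookahead the parser cannot decide between expanding α and letting N vanish via β.

Nullable non-terminals: E, X.
FIRST sets used below: FIRST(X) = { '(', '/', 'c', 'x', ε }, FIRST(E) = { '(', '/', 'c', 'x', ε }

E: nullable alternative(s) E → ε; FOLLOW(E) = { $, '(' }
  E → X ( X: FIRST \ {ε} = { '(', '/', 'c', 'x' } — overlaps FOLLOW(E) on { '(' }: CONFLICT
  E → x c: FIRST \ {ε} = { 'x' } — disjoint from FOLLOW(E)
  E → x: FIRST \ {ε} = { 'x' } — disjoint from FOLLOW(E)
  E → / x: FIRST \ {ε} = { '/' } — disjoint from FOLLOW(E)
  E → ε: FIRST \ {ε} = { } — this is the only nullable alternative, skip

X: nullable alternative(s) X → E; FOLLOW(X) = { $, '(' }
  X → c (: FIRST \ {ε} = { 'c' } — disjoint from FOLLOW(X)
  X → E: FIRST \ {ε} = { '(', '/', 'c', 'x' } — this is the only nullable alternative, skip

So the grammar has 1 FIRST/FOLLOW conflict (marked CONFLICT above).

Answer: Yes. E → X '(' X with FOLLOW(E) on { '(' }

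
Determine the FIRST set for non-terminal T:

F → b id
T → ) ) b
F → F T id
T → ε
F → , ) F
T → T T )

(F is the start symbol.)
From T → ) ) b:
  - ')' is a terminal: add ')' and stop
From T → ε:
  - ε-production, so ε ∈ FIRST(T)
From T → T T ):
  - T is the symbol being defined: contributes nothing new
    T is nullable, so continue to the next symbol
  - T is the symbol being defined: contributes nothing new
    T is nullable, so continue to the next symbol
  - ')' is a terminal: add ')' and stop

Collecting: FIRST(T) = { ')', ε }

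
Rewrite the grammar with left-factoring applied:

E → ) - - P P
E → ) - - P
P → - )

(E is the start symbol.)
Left-factoring transforms A → αβ₁ | αβ₂ into A → αA' and A' → β₁ | β₂
(α is the longest common prefix among the alternatives). Repeat until
no nonterminal has two alternatives with a common prefix.

Round 1: E has alternatives sharing prefix ') - - P'. Introduce E': E → ) - - P E'
  Add: E' → P
  Add: E' → ε

No remaining common prefixes — done.

Resulting grammar:
E → ) - - P E'
E' → P
E' → ε
P → - )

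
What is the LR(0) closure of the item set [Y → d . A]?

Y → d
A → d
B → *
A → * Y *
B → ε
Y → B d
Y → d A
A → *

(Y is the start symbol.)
{ [A → . * Y *], [A → . *], [A → . d], [Y → d . A] }

To compute CLOSURE, for each item [A → α.Bβ] where B is a non-terminal, add [B → .γ] for all productions B → γ; repeat for the newly added items until nothing changes.

Start with: [Y → d . A]
  [Y → d . A] has the dot before A: add [A → . d], [A → . * Y *], [A → . *]
No further items can be added.

CLOSURE = { [A → . * Y *], [A → . *], [A → . d], [Y → d . A] }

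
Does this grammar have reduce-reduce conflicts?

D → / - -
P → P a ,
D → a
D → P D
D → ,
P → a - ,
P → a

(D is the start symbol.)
Augment with D' → D and build the canonical LR(0) collection (I0 = CLOSURE({[D' → . D]}), then GOTO on every symbol after a dot until no new states appear). It has 13 states:
  I0: { [D → . ,], [D → . / - -], [D → . P D], [D → . a], [D' → . D], [P → . P a ,], [P → . a - ,], [P → . a] }  — shift
  I1: { [D → , .] }  — reduce
  I2: { [D → / . - -] }  — shift
  I3: { [D' → D .] }  — accept
  I4: { [D → . ,], [D → . / - -], [D → . P D], [D → . a], [D → P . D], [P → . P a ,], [P → . a - ,], [P → . a], [P → P . a ,] }  — shift
  I5: { [D → a .], [P → a . - ,], [P → a .] }  — shift, 2 reduces
  I6: { [P → a - . ,] }  — shift
  I7: { [P → a - , .] }  — reduce
  I8: { [D → P D .] }  — reduce
  I9: { [D → a .], [P → P a . ,], [P → a . - ,], [P → a .] }  — shift, 2 reduces
  I10: { [P → P a , .] }  — reduce
  I11: { [D → / - . -] }  — shift
  I12: { [D → / - - .] }  — reduce

I5 contains complete items [D → a .], [P → a .] — reduce-reduce conflict.
I9 contains complete items [D → a .], [P → a .] — reduce-reduce conflict.

Answer: Yes — I5: [D → a .] vs [P → a .]; I9: [D → a .] vs [P → a .]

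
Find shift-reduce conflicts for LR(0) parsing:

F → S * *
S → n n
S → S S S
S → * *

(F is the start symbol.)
Yes — I8: [S → S S S .] vs [S → . * *]

A shift-reduce conflict occurs when an LR(0) state has both:
  - a complete (reduce) item [A → α .] (dot at the end), and
  - a shift item [B → β . c γ] (dot before a terminal).

Augment with F' → F and build the canonical LR(0) collection (I0 = CLOSURE({[F' → . F]}), then GOTO on every symbol after a dot until no new states appear). It has 11 states:
  I0: { [F → . S * *], [F' → . F], [S → . * *], [S → . S S S], [S → . n n] }  — shift
  I1: { [S → * . *] }  — shift
  I2: { [F' → F .] }  — accept
  I3: { [F → S . * *], [S → . * *], [S → . S S S], [S → . n n], [S → S . S S] }  — shift
  I4: { [S → n . n] }  — shift
  I5: { [S → n n .] }  — reduce
  I6: { [F → S * . *], [S → * . *] }  — shift
  I7: { [S → . * *], [S → . S S S], [S → . n n], [S → S . S S], [S → S S . S] }  — shift
  I8: { [S → . * *], [S → . S S S], [S → . n n], [S → S . S S], [S → S S . S], [S → S S S .] }  — shift, reduce
  I9: { [F → S * * .], [S → * * .] }  — 2 reduces
  I10: { [S → * * .] }  — reduce

I8 contains reduce item [S → S S S .] and shift items [S → . * *], [S → . n n] — shift-reduce conflict.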